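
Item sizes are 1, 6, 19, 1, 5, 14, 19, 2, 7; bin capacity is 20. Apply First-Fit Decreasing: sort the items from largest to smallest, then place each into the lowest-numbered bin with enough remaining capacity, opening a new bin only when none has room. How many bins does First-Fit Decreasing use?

Sorted descending: 19, 19, 14, 7, 6, 5, 2, 1, 1.
bin 1: place 19, 1 left
bin 2: place 19, 1 left
bin 3: place 14, 6 left
bin 4: place 7, 13 left
bin 3: place 6, 0 left
bin 4: place 5, 8 left
bin 4: place 2, 6 left
bin 1: place 1, 0 left
bin 2: place 1, 0 left
Final bins: [19,1] [19,1] [14,6] [7,5,2].

4 bins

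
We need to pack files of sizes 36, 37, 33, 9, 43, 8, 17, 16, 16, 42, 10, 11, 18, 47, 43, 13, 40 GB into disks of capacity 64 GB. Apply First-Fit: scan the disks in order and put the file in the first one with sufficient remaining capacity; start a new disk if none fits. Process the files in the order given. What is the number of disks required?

8 disks

Put 36 GB in disk 1; 28 GB remain.
Put 37 GB in disk 2; 27 GB remain.
Put 33 GB in disk 3; 31 GB remain.
Put 9 GB in disk 1; 19 GB remain.
Put 43 GB in disk 4; 21 GB remain.
Put 8 GB in disk 1; 11 GB remain.
Put 17 GB in disk 2; 10 GB remain.
Put 16 GB in disk 3; 15 GB remain.
Put 16 GB in disk 4; 5 GB remain.
Put 42 GB in disk 5; 22 GB remain.
Put 10 GB in disk 1; 1 GB remain.
Put 11 GB in disk 3; 4 GB remain.
Put 18 GB in disk 5; 4 GB remain.
Put 47 GB in disk 6; 17 GB remain.
Put 43 GB in disk 7; 21 GB remain.
Put 13 GB in disk 6; 4 GB remain.
Put 40 GB in disk 8; 24 GB remain.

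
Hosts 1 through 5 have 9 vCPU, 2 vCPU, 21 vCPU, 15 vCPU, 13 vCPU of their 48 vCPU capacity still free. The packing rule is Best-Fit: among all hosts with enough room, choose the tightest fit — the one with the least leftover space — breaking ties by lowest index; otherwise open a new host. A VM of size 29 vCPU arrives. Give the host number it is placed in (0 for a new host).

No host has ≥ 29 vCPU free, so a new host is opened.

0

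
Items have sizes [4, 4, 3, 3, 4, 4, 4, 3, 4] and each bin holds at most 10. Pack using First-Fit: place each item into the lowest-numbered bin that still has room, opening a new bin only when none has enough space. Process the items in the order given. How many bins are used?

4

4 → bin 1 (remaining 6)
4 → bin 1 (remaining 2)
3 → bin 2 (remaining 7)
3 → bin 2 (remaining 4)
4 → bin 2 (remaining 0)
4 → bin 3 (remaining 6)
4 → bin 3 (remaining 2)
3 → bin 4 (remaining 7)
4 → bin 4 (remaining 3)
Final bins: [4,4] [3,3,4] [4,4] [3,4].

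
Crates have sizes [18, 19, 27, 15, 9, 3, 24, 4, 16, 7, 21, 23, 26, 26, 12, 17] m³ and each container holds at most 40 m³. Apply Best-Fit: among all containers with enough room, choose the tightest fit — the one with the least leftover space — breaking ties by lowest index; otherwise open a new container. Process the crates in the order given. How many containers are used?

8

18 m³ → container 1 (remaining 22 m³)
19 m³ → container 1 (remaining 3 m³)
27 m³ → container 2 (remaining 13 m³)
15 m³ → container 3 (remaining 25 m³)
9 m³ → container 2 (remaining 4 m³)
3 m³ → container 1 (remaining 0 m³)
24 m³ → container 3 (remaining 1 m³)
4 m³ → container 2 (remaining 0 m³)
16 m³ → container 4 (remaining 24 m³)
7 m³ → container 4 (remaining 17 m³)
21 m³ → container 5 (remaining 19 m³)
23 m³ → container 6 (remaining 17 m³)
26 m³ → container 7 (remaining 14 m³)
26 m³ → container 8 (remaining 14 m³)
12 m³ → container 7 (remaining 2 m³)
17 m³ → container 4 (remaining 0 m³)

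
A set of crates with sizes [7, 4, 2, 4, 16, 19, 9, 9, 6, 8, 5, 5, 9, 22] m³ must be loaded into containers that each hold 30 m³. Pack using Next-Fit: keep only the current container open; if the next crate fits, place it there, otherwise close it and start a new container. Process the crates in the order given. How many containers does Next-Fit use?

container 1: place 7 m³, 23 m³ left
container 1: place 4 m³, 19 m³ left
container 1: place 2 m³, 17 m³ left
container 1: place 4 m³, 13 m³ left
container 2: place 16 m³, 14 m³ left
container 3: place 19 m³, 11 m³ left
container 3: place 9 m³, 2 m³ left
container 4: place 9 m³, 21 m³ left
container 4: place 6 m³, 15 m³ left
container 4: place 8 m³, 7 m³ left
container 4: place 5 m³, 2 m³ left
container 5: place 5 m³, 25 m³ left
container 5: place 9 m³, 16 m³ left
container 6: place 22 m³, 8 m³ left

6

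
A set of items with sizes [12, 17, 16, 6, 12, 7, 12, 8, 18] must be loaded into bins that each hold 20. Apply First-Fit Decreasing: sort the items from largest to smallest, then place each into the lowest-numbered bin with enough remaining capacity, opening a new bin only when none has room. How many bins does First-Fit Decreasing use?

6

Sorted descending: 18, 17, 16, 12, 12, 12, 8, 7, 6.
bin 1: place 18, 2 left
bin 2: place 17, 3 left
bin 3: place 16, 4 left
bin 4: place 12, 8 left
bin 5: place 12, 8 left
bin 6: place 12, 8 left
bin 4: place 8, 0 left
bin 5: place 7, 1 left
bin 6: place 6, 2 left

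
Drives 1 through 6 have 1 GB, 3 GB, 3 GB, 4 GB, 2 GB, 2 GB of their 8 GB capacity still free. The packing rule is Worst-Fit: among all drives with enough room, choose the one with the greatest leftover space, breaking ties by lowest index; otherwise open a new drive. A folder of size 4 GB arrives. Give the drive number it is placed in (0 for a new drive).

Drives with room: drive 4 (4 GB).
Most room is drive 4 with 4 GB free.

4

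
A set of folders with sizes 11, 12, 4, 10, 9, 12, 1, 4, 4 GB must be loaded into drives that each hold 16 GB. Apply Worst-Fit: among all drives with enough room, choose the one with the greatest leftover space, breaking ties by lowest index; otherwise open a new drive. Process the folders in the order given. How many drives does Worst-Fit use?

5

drive 1: place 11 GB, 5 GB left
drive 2: place 12 GB, 4 GB left
drive 1: place 4 GB, 1 GB left
drive 3: place 10 GB, 6 GB left
drive 4: place 9 GB, 7 GB left
drive 5: place 12 GB, 4 GB left
drive 4: place 1 GB, 6 GB left
drive 3: place 4 GB, 2 GB left
drive 4: place 4 GB, 2 GB left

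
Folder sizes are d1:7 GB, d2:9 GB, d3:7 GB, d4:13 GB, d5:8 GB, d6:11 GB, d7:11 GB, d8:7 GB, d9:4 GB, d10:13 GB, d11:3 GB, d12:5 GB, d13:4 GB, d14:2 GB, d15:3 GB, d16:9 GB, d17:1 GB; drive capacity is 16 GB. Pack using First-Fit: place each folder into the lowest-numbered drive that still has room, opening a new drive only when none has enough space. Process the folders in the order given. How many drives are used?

8

d1 (7 GB) → drive 1 (remaining 9 GB)
d2 (9 GB) → drive 1 (remaining 0 GB)
d3 (7 GB) → drive 2 (remaining 9 GB)
d4 (13 GB) → drive 3 (remaining 3 GB)
d5 (8 GB) → drive 2 (remaining 1 GB)
d6 (11 GB) → drive 4 (remaining 5 GB)
d7 (11 GB) → drive 5 (remaining 5 GB)
d8 (7 GB) → drive 6 (remaining 9 GB)
d9 (4 GB) → drive 4 (remaining 1 GB)
d10 (13 GB) → drive 7 (remaining 3 GB)
d11 (3 GB) → drive 3 (remaining 0 GB)
d12 (5 GB) → drive 5 (remaining 0 GB)
d13 (4 GB) → drive 6 (remaining 5 GB)
d14 (2 GB) → drive 6 (remaining 3 GB)
d15 (3 GB) → drive 6 (remaining 0 GB)
d16 (9 GB) → drive 8 (remaining 7 GB)
d17 (1 GB) → drive 2 (remaining 0 GB)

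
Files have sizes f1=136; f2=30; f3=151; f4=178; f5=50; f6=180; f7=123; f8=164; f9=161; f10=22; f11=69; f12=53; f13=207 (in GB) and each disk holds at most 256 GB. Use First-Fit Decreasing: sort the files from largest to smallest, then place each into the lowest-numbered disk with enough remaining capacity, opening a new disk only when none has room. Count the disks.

Sorted descending: 207, 180, 178, 164, 161, 151, 136, 123, 69, 53, 50, 30, 22.
disk 1: place 207 GB, 49 GB left
disk 2: place 180 GB, 76 GB left
disk 3: place 178 GB, 78 GB left
disk 4: place 164 GB, 92 GB left
disk 5: place 161 GB, 95 GB left
disk 6: place 151 GB, 105 GB left
disk 7: place 136 GB, 120 GB left
disk 8: place 123 GB, 133 GB left
disk 2: place 69 GB, 7 GB left
disk 3: place 53 GB, 25 GB left
disk 4: place 50 GB, 42 GB left
disk 1: place 30 GB, 19 GB left
disk 3: place 22 GB, 3 GB left

8 disks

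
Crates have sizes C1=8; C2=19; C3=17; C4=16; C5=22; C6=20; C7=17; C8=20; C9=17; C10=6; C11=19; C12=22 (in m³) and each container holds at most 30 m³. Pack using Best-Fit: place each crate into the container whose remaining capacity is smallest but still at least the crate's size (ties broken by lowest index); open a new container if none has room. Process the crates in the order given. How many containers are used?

10 containers

Put C1 (8 m³) in container 1; 22 m³ remain.
Put C2 (19 m³) in container 1; 3 m³ remain.
Put C3 (17 m³) in container 2; 13 m³ remain.
Put C4 (16 m³) in container 3; 14 m³ remain.
Put C5 (22 m³) in container 4; 8 m³ remain.
Put C6 (20 m³) in container 5; 10 m³ remain.
Put C7 (17 m³) in container 6; 13 m³ remain.
Put C8 (20 m³) in container 7; 10 m³ remain.
Put C9 (17 m³) in container 8; 13 m³ remain.
Put C10 (6 m³) in container 4; 2 m³ remain.
Put C11 (19 m³) in container 9; 11 m³ remain.
Put C12 (22 m³) in container 10; 8 m³ remain.
Final containers: [8,19] [17] [16] [22,6] [20] [17] [20] [17] [19] [22].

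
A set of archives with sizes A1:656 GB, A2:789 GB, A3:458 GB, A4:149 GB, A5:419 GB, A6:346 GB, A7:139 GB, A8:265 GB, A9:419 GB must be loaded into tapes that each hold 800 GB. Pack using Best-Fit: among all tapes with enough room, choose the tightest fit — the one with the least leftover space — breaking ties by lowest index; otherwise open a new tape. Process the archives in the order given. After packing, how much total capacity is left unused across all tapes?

360

A1 (656 GB) → tape 1 (remaining 144 GB)
A2 (789 GB) → tape 2 (remaining 11 GB)
A3 (458 GB) → tape 3 (remaining 342 GB)
A4 (149 GB) → tape 3 (remaining 193 GB)
A5 (419 GB) → tape 4 (remaining 381 GB)
A6 (346 GB) → tape 4 (remaining 35 GB)
A7 (139 GB) → tape 1 (remaining 5 GB)
A8 (265 GB) → tape 5 (remaining 535 GB)
A9 (419 GB) → tape 5 (remaining 116 GB)
5 tapes × 800 GB = 4000 GB; used 3640 GB; unused 360 GB.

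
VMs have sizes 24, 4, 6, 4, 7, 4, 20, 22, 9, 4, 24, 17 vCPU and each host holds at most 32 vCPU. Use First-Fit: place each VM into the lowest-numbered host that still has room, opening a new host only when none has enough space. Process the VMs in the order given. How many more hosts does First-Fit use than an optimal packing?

First-Fit: [24,4,4] [6,7,4,9,4] [20] [22] [24] [17] → 6 hosts.
Total size 145 vCPU; any packing needs at least ⌈145/32⌉ = 5 hosts.
An optimal packing achieves that bound: [24,7] [24,6] [22,9] [20,4,4,4] [17,4] → 5 hosts.
Excess: 6 − 5 = 1.

1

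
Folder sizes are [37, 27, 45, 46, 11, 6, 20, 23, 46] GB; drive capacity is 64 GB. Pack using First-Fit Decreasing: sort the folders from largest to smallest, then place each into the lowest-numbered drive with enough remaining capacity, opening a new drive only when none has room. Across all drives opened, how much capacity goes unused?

59

Sorted descending: 46, 46, 45, 37, 27, 23, 20, 11, 6.
Put 46 GB in drive 1; 18 GB remain.
Put 46 GB in drive 2; 18 GB remain.
Put 45 GB in drive 3; 19 GB remain.
Put 37 GB in drive 4; 27 GB remain.
Put 27 GB in drive 4; 0 GB remain.
Put 23 GB in drive 5; 41 GB remain.
Put 20 GB in drive 5; 21 GB remain.
Put 11 GB in drive 1; 7 GB remain.
Put 6 GB in drive 1; 1 GB remain.
5 drives × 64 GB = 320 GB; used 261 GB; unused 59 GB.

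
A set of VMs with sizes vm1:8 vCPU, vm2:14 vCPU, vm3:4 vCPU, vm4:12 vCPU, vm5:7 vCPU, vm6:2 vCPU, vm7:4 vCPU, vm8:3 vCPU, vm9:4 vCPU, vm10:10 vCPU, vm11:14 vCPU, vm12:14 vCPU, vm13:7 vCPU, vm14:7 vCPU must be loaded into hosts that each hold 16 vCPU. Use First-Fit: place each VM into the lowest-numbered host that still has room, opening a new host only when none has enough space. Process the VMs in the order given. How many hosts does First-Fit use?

8

vm1 (8 vCPU) → host 1 (remaining 8 vCPU)
vm2 (14 vCPU) → host 2 (remaining 2 vCPU)
vm3 (4 vCPU) → host 1 (remaining 4 vCPU)
vm4 (12 vCPU) → host 3 (remaining 4 vCPU)
vm5 (7 vCPU) → host 4 (remaining 9 vCPU)
vm6 (2 vCPU) → host 1 (remaining 2 vCPU)
vm7 (4 vCPU) → host 3 (remaining 0 vCPU)
vm8 (3 vCPU) → host 4 (remaining 6 vCPU)
vm9 (4 vCPU) → host 4 (remaining 2 vCPU)
vm10 (10 vCPU) → host 5 (remaining 6 vCPU)
vm11 (14 vCPU) → host 6 (remaining 2 vCPU)
vm12 (14 vCPU) → host 7 (remaining 2 vCPU)
vm13 (7 vCPU) → host 8 (remaining 9 vCPU)
vm14 (7 vCPU) → host 8 (remaining 2 vCPU)
Final hosts: [8,4,2] [14] [12,4] [7,3,4] [10] [14] [14] [7,7].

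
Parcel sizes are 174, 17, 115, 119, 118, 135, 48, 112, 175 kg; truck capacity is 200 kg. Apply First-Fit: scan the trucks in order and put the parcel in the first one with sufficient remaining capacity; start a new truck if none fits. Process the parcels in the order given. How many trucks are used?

7

174 kg → truck 1 (remaining 26 kg)
17 kg → truck 1 (remaining 9 kg)
115 kg → truck 2 (remaining 85 kg)
119 kg → truck 3 (remaining 81 kg)
118 kg → truck 4 (remaining 82 kg)
135 kg → truck 5 (remaining 65 kg)
48 kg → truck 2 (remaining 37 kg)
112 kg → truck 6 (remaining 88 kg)
175 kg → truck 7 (remaining 25 kg)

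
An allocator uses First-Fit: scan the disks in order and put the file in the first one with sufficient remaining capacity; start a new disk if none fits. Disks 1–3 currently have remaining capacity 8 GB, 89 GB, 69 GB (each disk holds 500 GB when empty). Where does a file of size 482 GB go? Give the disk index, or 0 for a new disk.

0

No disk has ≥ 482 GB free, so a new disk is opened.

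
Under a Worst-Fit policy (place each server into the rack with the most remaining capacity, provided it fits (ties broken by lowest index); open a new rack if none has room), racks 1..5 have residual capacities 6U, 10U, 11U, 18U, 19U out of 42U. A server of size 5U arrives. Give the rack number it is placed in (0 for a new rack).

5

Racks with room: rack 1 (6U), rack 2 (10U), rack 3 (11U), rack 4 (18U), rack 5 (19U).
Most room is rack 5 with 19U free.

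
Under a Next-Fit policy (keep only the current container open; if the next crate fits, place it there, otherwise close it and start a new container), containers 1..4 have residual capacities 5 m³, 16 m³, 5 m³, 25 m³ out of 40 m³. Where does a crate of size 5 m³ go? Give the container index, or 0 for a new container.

4

Next-Fit only looks at container 4, which has 25 m³ free.
5 m³ fits there.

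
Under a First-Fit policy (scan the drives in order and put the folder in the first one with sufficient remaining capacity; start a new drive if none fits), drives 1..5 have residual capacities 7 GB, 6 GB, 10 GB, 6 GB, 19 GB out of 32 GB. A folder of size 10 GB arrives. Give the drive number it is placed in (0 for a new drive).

3

Drives with room: drive 3 (10 GB), drive 5 (19 GB).
The first with room is drive 3.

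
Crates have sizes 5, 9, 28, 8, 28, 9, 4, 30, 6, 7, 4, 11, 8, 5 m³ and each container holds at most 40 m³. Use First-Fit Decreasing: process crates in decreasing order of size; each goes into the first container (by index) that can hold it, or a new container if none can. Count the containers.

Sorted descending: 30, 28, 28, 11, 9, 9, 8, 8, 7, 6, 5, 5, 4, 4.
container 1: place 30 m³, 10 m³ left
container 2: place 28 m³, 12 m³ left
container 3: place 28 m³, 12 m³ left
container 2: place 11 m³, 1 m³ left
container 1: place 9 m³, 1 m³ left
container 3: place 9 m³, 3 m³ left
container 4: place 8 m³, 32 m³ left
container 4: place 8 m³, 24 m³ left
container 4: place 7 m³, 17 m³ left
container 4: place 6 m³, 11 m³ left
container 4: place 5 m³, 6 m³ left
container 4: place 5 m³, 1 m³ left
container 5: place 4 m³, 36 m³ left
container 5: place 4 m³, 32 m³ left
Final containers: [30,9] [28,11] [28,9] [8,8,7,6,5,5] [4,4].

5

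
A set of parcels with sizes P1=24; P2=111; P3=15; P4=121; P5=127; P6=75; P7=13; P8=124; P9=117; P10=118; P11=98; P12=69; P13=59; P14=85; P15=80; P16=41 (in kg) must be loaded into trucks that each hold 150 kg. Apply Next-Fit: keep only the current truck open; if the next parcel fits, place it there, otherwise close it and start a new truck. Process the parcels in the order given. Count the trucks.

Put P1 (24 kg) in truck 1; 126 kg remain.
Put P2 (111 kg) in truck 1; 15 kg remain.
Put P3 (15 kg) in truck 1; 0 kg remain.
Put P4 (121 kg) in truck 2; 29 kg remain.
Put P5 (127 kg) in truck 3; 23 kg remain.
Put P6 (75 kg) in truck 4; 75 kg remain.
Put P7 (13 kg) in truck 4; 62 kg remain.
Put P8 (124 kg) in truck 5; 26 kg remain.
Put P9 (117 kg) in truck 6; 33 kg remain.
Put P10 (118 kg) in truck 7; 32 kg remain.
Put P11 (98 kg) in truck 8; 52 kg remain.
Put P12 (69 kg) in truck 9; 81 kg remain.
Put P13 (59 kg) in truck 9; 22 kg remain.
Put P14 (85 kg) in truck 10; 65 kg remain.
Put P15 (80 kg) in truck 11; 70 kg remain.
Put P16 (41 kg) in truck 11; 29 kg remain.
Final trucks: [24,111,15] [121] [127] [75,13] [124] [117] [118] [98] [69,59] [85] [80,41].

11 trucks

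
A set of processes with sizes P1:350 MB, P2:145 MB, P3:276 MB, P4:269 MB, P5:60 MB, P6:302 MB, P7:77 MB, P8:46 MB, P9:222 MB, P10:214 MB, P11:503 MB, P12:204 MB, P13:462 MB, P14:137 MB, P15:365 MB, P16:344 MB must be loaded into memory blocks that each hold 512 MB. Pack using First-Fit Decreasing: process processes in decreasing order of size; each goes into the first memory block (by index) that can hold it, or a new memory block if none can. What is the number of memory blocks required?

8

Sorted descending: 503, 462, 365, 350, 344, 302, 276, 269, 222, 214, 204, 145, 137, 77, 60, 46.
503 MB → memory block 1 (remaining 9 MB)
462 MB → memory block 2 (remaining 50 MB)
365 MB → memory block 3 (remaining 147 MB)
350 MB → memory block 4 (remaining 162 MB)
344 MB → memory block 5 (remaining 168 MB)
302 MB → memory block 6 (remaining 210 MB)
276 MB → memory block 7 (remaining 236 MB)
269 MB → memory block 8 (remaining 243 MB)
222 MB → memory block 7 (remaining 14 MB)
214 MB → memory block 8 (remaining 29 MB)
204 MB → memory block 6 (remaining 6 MB)
145 MB → memory block 3 (remaining 2 MB)
137 MB → memory block 4 (remaining 25 MB)
77 MB → memory block 5 (remaining 91 MB)
60 MB → memory block 5 (remaining 31 MB)
46 MB → memory block 2 (remaining 4 MB)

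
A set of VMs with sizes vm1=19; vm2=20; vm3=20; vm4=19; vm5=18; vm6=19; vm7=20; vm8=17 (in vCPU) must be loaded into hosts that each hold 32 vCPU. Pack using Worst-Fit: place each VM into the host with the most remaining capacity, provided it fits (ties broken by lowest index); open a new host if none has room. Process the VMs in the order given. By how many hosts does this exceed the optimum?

Worst-Fit: [19] [20] [20] [19] [18] [19] [20] [17] → 8 hosts.
8 VMs exceed 16 vCPU (half the capacity), and no two of those can share a host, so at least 8 hosts are needed.
So 8 is already optimal.

0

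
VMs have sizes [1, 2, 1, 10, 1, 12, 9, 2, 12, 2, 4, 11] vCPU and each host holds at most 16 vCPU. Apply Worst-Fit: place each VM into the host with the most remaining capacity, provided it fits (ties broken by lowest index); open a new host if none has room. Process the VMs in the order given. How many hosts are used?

Put 1 vCPU in host 1; 15 vCPU remain.
Put 2 vCPU in host 1; 13 vCPU remain.
Put 1 vCPU in host 1; 12 vCPU remain.
Put 10 vCPU in host 1; 2 vCPU remain.
Put 1 vCPU in host 1; 1 vCPU remain.
Put 12 vCPU in host 2; 4 vCPU remain.
Put 9 vCPU in host 3; 7 vCPU remain.
Put 2 vCPU in host 3; 5 vCPU remain.
Put 12 vCPU in host 4; 4 vCPU remain.
Put 2 vCPU in host 3; 3 vCPU remain.
Put 4 vCPU in host 2; 0 vCPU remain.
Put 11 vCPU in host 5; 5 vCPU remain.
Final hosts: [1,2,1,10,1] [12,4] [9,2,2] [12] [11].

5 hosts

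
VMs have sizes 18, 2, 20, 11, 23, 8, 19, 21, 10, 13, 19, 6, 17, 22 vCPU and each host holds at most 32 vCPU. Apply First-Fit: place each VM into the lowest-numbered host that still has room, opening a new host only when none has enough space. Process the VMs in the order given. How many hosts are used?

8 hosts

host 1: place 18 vCPU, 14 vCPU left
host 1: place 2 vCPU, 12 vCPU left
host 2: place 20 vCPU, 12 vCPU left
host 1: place 11 vCPU, 1 vCPU left
host 3: place 23 vCPU, 9 vCPU left
host 2: place 8 vCPU, 4 vCPU left
host 4: place 19 vCPU, 13 vCPU left
host 5: place 21 vCPU, 11 vCPU left
host 4: place 10 vCPU, 3 vCPU left
host 6: place 13 vCPU, 19 vCPU left
host 6: place 19 vCPU, 0 vCPU left
host 3: place 6 vCPU, 3 vCPU left
host 7: place 17 vCPU, 15 vCPU left
host 8: place 22 vCPU, 10 vCPU left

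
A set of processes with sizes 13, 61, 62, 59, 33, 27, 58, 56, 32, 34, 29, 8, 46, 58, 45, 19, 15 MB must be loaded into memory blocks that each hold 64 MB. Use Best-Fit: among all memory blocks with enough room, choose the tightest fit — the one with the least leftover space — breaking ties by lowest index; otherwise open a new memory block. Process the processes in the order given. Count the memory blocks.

Put 13 MB in memory block 1; 51 MB remain.
Put 61 MB in memory block 2; 3 MB remain.
Put 62 MB in memory block 3; 2 MB remain.
Put 59 MB in memory block 4; 5 MB remain.
Put 33 MB in memory block 1; 18 MB remain.
Put 27 MB in memory block 5; 37 MB remain.
Put 58 MB in memory block 6; 6 MB remain.
Put 56 MB in memory block 7; 8 MB remain.
Put 32 MB in memory block 5; 5 MB remain.
Put 34 MB in memory block 8; 30 MB remain.
Put 29 MB in memory block 8; 1 MB remain.
Put 8 MB in memory block 7; 0 MB remain.
Put 46 MB in memory block 9; 18 MB remain.
Put 58 MB in memory block 10; 6 MB remain.
Put 45 MB in memory block 11; 19 MB remain.
Put 19 MB in memory block 11; 0 MB remain.
Put 15 MB in memory block 1; 3 MB remain.
Final memory blocks: [13,33,15] [61] [62] [59] [27,32] [58] [56,8] [34,29] [46] [58] [45,19].

11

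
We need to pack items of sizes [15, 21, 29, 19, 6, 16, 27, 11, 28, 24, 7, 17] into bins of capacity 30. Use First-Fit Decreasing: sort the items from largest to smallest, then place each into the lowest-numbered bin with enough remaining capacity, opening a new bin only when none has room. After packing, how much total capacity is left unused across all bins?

50

Sorted descending: 29, 28, 27, 24, 21, 19, 17, 16, 15, 11, 7, 6.
bin 1: place 29, 1 left
bin 2: place 28, 2 left
bin 3: place 27, 3 left
bin 4: place 24, 6 left
bin 5: place 21, 9 left
bin 6: place 19, 11 left
bin 7: place 17, 13 left
bin 8: place 16, 14 left
bin 9: place 15, 15 left
bin 6: place 11, 0 left
bin 5: place 7, 2 left
bin 4: place 6, 0 left
9 bins × 30 = 270; used 220; unused 50.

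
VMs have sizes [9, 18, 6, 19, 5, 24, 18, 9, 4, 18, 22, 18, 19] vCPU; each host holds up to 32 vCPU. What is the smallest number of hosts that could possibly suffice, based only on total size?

Total size = 9 + 18 + 6 + 19 + 5 + 24 + 18 + 9 + 4 + 18 + 22 + 18 + 19 = 189 vCPU.
⌈189 / 32⌉ = 6.

6 hosts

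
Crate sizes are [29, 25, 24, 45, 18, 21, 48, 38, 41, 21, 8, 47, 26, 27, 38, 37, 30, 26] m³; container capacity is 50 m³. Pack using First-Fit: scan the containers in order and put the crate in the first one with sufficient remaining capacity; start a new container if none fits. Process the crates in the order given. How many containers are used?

14 containers

Put 29 m³ in container 1; 21 m³ remain.
Put 25 m³ in container 2; 25 m³ remain.
Put 24 m³ in container 2; 1 m³ remain.
Put 45 m³ in container 3; 5 m³ remain.
Put 18 m³ in container 1; 3 m³ remain.
Put 21 m³ in container 4; 29 m³ remain.
Put 48 m³ in container 5; 2 m³ remain.
Put 38 m³ in container 6; 12 m³ remain.
Put 41 m³ in container 7; 9 m³ remain.
Put 21 m³ in container 4; 8 m³ remain.
Put 8 m³ in container 4; 0 m³ remain.
Put 47 m³ in container 8; 3 m³ remain.
Put 26 m³ in container 9; 24 m³ remain.
Put 27 m³ in container 10; 23 m³ remain.
Put 38 m³ in container 11; 12 m³ remain.
Put 37 m³ in container 12; 13 m³ remain.
Put 30 m³ in container 13; 20 m³ remain.
Put 26 m³ in container 14; 24 m³ remain.
Final containers: [29,18] [25,24] [45] [21,21,8] [48] [38] [41] [47] [26] [27] [38] [37] [30] [26].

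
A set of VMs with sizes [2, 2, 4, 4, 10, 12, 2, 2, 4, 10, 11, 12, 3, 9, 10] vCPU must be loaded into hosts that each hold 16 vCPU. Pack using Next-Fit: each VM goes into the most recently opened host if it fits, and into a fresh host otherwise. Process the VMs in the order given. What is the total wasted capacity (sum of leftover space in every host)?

host 1: place 2 vCPU, 14 vCPU left
host 1: place 2 vCPU, 12 vCPU left
host 1: place 4 vCPU, 8 vCPU left
host 1: place 4 vCPU, 4 vCPU left
host 2: place 10 vCPU, 6 vCPU left
host 3: place 12 vCPU, 4 vCPU left
host 3: place 2 vCPU, 2 vCPU left
host 3: place 2 vCPU, 0 vCPU left
host 4: place 4 vCPU, 12 vCPU left
host 4: place 10 vCPU, 2 vCPU left
host 5: place 11 vCPU, 5 vCPU left
host 6: place 12 vCPU, 4 vCPU left
host 6: place 3 vCPU, 1 vCPU left
host 7: place 9 vCPU, 7 vCPU left
host 8: place 10 vCPU, 6 vCPU left
8 hosts × 16 vCPU = 128 vCPU; used 97 vCPU; unused 31 vCPU.

31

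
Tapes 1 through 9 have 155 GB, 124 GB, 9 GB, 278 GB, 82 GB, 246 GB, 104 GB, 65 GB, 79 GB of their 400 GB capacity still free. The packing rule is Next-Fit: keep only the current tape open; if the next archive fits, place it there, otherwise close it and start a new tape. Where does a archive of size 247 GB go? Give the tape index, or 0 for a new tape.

Next-Fit only looks at tape 9, which has 79 GB free.
247 GB does not fit, so a new tape is opened.

0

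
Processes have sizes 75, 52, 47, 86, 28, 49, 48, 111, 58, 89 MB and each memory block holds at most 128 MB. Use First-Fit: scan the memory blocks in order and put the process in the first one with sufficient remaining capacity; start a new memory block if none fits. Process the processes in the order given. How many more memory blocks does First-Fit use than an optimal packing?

0

First-Fit: [75,52] [47,28,49] [86] [48,58] [111] [89] → 6 memory blocks.
Total size 643 MB; any packing needs at least ⌈643/128⌉ = 6 memory blocks.
So 6 is already optimal.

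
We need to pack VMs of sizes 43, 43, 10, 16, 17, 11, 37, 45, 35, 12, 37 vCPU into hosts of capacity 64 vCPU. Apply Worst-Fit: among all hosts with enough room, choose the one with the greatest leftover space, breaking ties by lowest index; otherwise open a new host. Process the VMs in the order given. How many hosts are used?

Put 43 vCPU in host 1; 21 vCPU remain.
Put 43 vCPU in host 2; 21 vCPU remain.
Put 10 vCPU in host 1; 11 vCPU remain.
Put 16 vCPU in host 2; 5 vCPU remain.
Put 17 vCPU in host 3; 47 vCPU remain.
Put 11 vCPU in host 3; 36 vCPU remain.
Put 37 vCPU in host 4; 27 vCPU remain.
Put 45 vCPU in host 5; 19 vCPU remain.
Put 35 vCPU in host 3; 1 vCPU remain.
Put 12 vCPU in host 4; 15 vCPU remain.
Put 37 vCPU in host 6; 27 vCPU remain.
Final hosts: [43,10] [43,16] [17,11,35] [37,12] [45] [37].

6 hosts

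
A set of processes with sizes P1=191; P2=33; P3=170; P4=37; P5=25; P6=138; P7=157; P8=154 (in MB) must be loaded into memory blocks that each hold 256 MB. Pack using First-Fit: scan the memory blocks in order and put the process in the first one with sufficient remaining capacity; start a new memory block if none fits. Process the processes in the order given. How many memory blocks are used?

P1 (191 MB) → memory block 1 (remaining 65 MB)
P2 (33 MB) → memory block 1 (remaining 32 MB)
P3 (170 MB) → memory block 2 (remaining 86 MB)
P4 (37 MB) → memory block 2 (remaining 49 MB)
P5 (25 MB) → memory block 1 (remaining 7 MB)
P6 (138 MB) → memory block 3 (remaining 118 MB)
P7 (157 MB) → memory block 4 (remaining 99 MB)
P8 (154 MB) → memory block 5 (remaining 102 MB)

5 memory blocks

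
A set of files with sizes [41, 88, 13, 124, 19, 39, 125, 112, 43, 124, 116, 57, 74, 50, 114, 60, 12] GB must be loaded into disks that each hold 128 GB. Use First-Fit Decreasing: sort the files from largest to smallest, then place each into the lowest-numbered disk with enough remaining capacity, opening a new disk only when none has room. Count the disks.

Sorted descending: 125, 124, 124, 116, 114, 112, 88, 74, 60, 57, 50, 43, 41, 39, 19, 13, 12.
Put 125 GB in disk 1; 3 GB remain.
Put 124 GB in disk 2; 4 GB remain.
Put 124 GB in disk 3; 4 GB remain.
Put 116 GB in disk 4; 12 GB remain.
Put 114 GB in disk 5; 14 GB remain.
Put 112 GB in disk 6; 16 GB remain.
Put 88 GB in disk 7; 40 GB remain.
Put 74 GB in disk 8; 54 GB remain.
Put 60 GB in disk 9; 68 GB remain.
Put 57 GB in disk 9; 11 GB remain.
Put 50 GB in disk 8; 4 GB remain.
Put 43 GB in disk 10; 85 GB remain.
Put 41 GB in disk 10; 44 GB remain.
Put 39 GB in disk 7; 1 GB remain.
Put 19 GB in disk 10; 25 GB remain.
Put 13 GB in disk 5; 1 GB remain.
Put 12 GB in disk 4; 0 GB remain.

10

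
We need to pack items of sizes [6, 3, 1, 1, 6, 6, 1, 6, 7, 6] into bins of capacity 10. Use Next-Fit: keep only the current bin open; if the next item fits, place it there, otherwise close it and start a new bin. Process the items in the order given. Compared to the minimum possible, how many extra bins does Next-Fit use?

0

Next-Fit: [6,3,1] [1,6] [6,1] [6] [7] [6] → 6 bins.
6 items exceed 5 (half the capacity), and no two of those can share a bin, so at least 6 bins are needed.
So 6 is already optimal.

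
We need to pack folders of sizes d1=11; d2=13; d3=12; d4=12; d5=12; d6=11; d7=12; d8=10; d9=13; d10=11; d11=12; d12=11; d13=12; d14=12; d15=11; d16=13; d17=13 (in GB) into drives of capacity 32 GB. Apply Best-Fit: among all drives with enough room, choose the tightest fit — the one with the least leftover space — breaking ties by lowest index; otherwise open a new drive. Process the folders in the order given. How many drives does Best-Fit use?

9

Put d1 (11 GB) in drive 1; 21 GB remain.
Put d2 (13 GB) in drive 1; 8 GB remain.
Put d3 (12 GB) in drive 2; 20 GB remain.
Put d4 (12 GB) in drive 2; 8 GB remain.
Put d5 (12 GB) in drive 3; 20 GB remain.
Put d6 (11 GB) in drive 3; 9 GB remain.
Put d7 (12 GB) in drive 4; 20 GB remain.
Put d8 (10 GB) in drive 4; 10 GB remain.
Put d9 (13 GB) in drive 5; 19 GB remain.
Put d10 (11 GB) in drive 5; 8 GB remain.
Put d11 (12 GB) in drive 6; 20 GB remain.
Put d12 (11 GB) in drive 6; 9 GB remain.
Put d13 (12 GB) in drive 7; 20 GB remain.
Put d14 (12 GB) in drive 7; 8 GB remain.
Put d15 (11 GB) in drive 8; 21 GB remain.
Put d16 (13 GB) in drive 8; 8 GB remain.
Put d17 (13 GB) in drive 9; 19 GB remain.
Final drives: [11,13] [12,12] [12,11] [12,10] [13,11] [12,11] [12,12] [11,13] [13].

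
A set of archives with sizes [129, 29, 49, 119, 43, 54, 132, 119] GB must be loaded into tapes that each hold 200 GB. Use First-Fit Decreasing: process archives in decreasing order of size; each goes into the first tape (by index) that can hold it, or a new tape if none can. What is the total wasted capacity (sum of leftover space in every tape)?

Sorted descending: 132, 129, 119, 119, 54, 49, 43, 29.
132 GB → tape 1 (remaining 68 GB)
129 GB → tape 2 (remaining 71 GB)
119 GB → tape 3 (remaining 81 GB)
119 GB → tape 4 (remaining 81 GB)
54 GB → tape 1 (remaining 14 GB)
49 GB → tape 2 (remaining 22 GB)
43 GB → tape 3 (remaining 38 GB)
29 GB → tape 3 (remaining 9 GB)
4 tapes × 200 GB = 800 GB; used 674 GB; unused 126 GB.

126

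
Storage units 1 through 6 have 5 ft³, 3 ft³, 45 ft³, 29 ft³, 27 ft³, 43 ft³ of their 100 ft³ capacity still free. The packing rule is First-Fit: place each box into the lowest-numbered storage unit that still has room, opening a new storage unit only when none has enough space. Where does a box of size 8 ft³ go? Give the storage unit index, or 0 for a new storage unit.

3

Storage units with room: storage unit 3 (45 ft³), storage unit 4 (29 ft³), storage unit 5 (27 ft³), storage unit 6 (43 ft³).
The first with room is storage unit 3.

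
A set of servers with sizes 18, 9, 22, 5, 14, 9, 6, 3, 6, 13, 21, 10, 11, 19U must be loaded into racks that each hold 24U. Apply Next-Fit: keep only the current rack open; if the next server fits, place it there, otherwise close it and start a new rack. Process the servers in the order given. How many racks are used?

rack 1: place 18U, 6U left
rack 2: place 9U, 15U left
rack 3: place 22U, 2U left
rack 4: place 5U, 19U left
rack 4: place 14U, 5U left
rack 5: place 9U, 15U left
rack 5: place 6U, 9U left
rack 5: place 3U, 6U left
rack 5: place 6U, 0U left
rack 6: place 13U, 11U left
rack 7: place 21U, 3U left
rack 8: place 10U, 14U left
rack 8: place 11U, 3U left
rack 9: place 19U, 5U left
Final racks: [18] [9] [22] [5,14] [9,6,3,6] [13] [21] [10,11] [19].

9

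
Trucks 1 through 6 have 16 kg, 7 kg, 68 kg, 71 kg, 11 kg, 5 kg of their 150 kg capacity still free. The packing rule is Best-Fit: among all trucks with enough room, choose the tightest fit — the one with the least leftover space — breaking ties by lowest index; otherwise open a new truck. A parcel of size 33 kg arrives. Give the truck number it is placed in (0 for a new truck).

3

Trucks with room: truck 3 (68 kg), truck 4 (71 kg).
Tightest fit is truck 3 with 68 kg free.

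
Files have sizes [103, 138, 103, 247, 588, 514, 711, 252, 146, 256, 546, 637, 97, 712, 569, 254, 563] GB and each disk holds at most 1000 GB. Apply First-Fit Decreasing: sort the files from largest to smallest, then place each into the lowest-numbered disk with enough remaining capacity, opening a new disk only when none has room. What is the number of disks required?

Sorted descending: 712, 711, 637, 588, 569, 563, 546, 514, 256, 254, 252, 247, 146, 138, 103, 103, 97.
disk 1: place 712 GB, 288 GB left
disk 2: place 711 GB, 289 GB left
disk 3: place 637 GB, 363 GB left
disk 4: place 588 GB, 412 GB left
disk 5: place 569 GB, 431 GB left
disk 6: place 563 GB, 437 GB left
disk 7: place 546 GB, 454 GB left
disk 8: place 514 GB, 486 GB left
disk 1: place 256 GB, 32 GB left
disk 2: place 254 GB, 35 GB left
disk 3: place 252 GB, 111 GB left
disk 4: place 247 GB, 165 GB left
disk 4: place 146 GB, 19 GB left
disk 5: place 138 GB, 293 GB left
disk 3: place 103 GB, 8 GB left
disk 5: place 103 GB, 190 GB left
disk 5: place 97 GB, 93 GB left

8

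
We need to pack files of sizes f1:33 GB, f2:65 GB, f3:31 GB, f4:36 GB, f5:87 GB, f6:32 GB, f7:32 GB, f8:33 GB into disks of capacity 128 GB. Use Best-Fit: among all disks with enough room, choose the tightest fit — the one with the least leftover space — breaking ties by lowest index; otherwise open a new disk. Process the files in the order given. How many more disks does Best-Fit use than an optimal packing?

1

Best-Fit: [33,65] [31,36,32] [87,32] [33] → 4 disks.
Total size 349 GB; any packing needs at least ⌈349/128⌉ = 3 disks.
An optimal packing achieves that bound: [87,36] [65,33] [33,32,32,31] → 3 disks.
Excess: 4 − 3 = 1.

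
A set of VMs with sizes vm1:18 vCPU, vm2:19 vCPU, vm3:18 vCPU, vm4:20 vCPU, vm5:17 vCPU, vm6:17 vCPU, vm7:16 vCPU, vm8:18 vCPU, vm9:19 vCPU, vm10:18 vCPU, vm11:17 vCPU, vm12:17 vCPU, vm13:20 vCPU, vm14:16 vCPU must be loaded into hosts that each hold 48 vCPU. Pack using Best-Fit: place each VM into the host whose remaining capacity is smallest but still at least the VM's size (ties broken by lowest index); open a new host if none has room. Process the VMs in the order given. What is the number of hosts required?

7

Put vm1 (18 vCPU) in host 1; 30 vCPU remain.
Put vm2 (19 vCPU) in host 1; 11 vCPU remain.
Put vm3 (18 vCPU) in host 2; 30 vCPU remain.
Put vm4 (20 vCPU) in host 2; 10 vCPU remain.
Put vm5 (17 vCPU) in host 3; 31 vCPU remain.
Put vm6 (17 vCPU) in host 3; 14 vCPU remain.
Put vm7 (16 vCPU) in host 4; 32 vCPU remain.
Put vm8 (18 vCPU) in host 4; 14 vCPU remain.
Put vm9 (19 vCPU) in host 5; 29 vCPU remain.
Put vm10 (18 vCPU) in host 5; 11 vCPU remain.
Put vm11 (17 vCPU) in host 6; 31 vCPU remain.
Put vm12 (17 vCPU) in host 6; 14 vCPU remain.
Put vm13 (20 vCPU) in host 7; 28 vCPU remain.
Put vm14 (16 vCPU) in host 7; 12 vCPU remain.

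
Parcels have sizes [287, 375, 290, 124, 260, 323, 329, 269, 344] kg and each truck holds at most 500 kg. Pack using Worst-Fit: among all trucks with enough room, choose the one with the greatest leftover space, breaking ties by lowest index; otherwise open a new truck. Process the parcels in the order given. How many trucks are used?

Put 287 kg in truck 1; 213 kg remain.
Put 375 kg in truck 2; 125 kg remain.
Put 290 kg in truck 3; 210 kg remain.
Put 124 kg in truck 1; 89 kg remain.
Put 260 kg in truck 4; 240 kg remain.
Put 323 kg in truck 5; 177 kg remain.
Put 329 kg in truck 6; 171 kg remain.
Put 269 kg in truck 7; 231 kg remain.
Put 344 kg in truck 8; 156 kg remain.

8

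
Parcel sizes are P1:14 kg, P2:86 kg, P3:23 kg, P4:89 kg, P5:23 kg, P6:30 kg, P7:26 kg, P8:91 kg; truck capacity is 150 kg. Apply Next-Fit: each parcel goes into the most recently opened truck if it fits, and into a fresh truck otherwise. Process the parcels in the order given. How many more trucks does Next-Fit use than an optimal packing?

0

Next-Fit: [14,86,23] [89,23,30] [26,91] → 3 trucks.
Total size 382 kg; any packing needs at least ⌈382/150⌉ = 3 trucks.
So 3 is already optimal.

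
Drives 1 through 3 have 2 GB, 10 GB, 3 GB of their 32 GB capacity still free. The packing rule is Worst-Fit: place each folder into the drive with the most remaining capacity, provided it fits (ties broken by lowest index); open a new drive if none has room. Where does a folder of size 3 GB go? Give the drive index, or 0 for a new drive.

2

Drives with room: drive 2 (10 GB), drive 3 (3 GB).
Most room is drive 2 with 10 GB free.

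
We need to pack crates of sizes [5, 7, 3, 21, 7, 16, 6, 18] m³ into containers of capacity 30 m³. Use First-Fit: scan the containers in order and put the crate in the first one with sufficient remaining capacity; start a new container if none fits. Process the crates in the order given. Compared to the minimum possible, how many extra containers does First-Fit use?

1

First-Fit: [5,7,3,7,6] [21] [16] [18] → 4 containers.
Total size 83 m³; any packing needs at least ⌈83/30⌉ = 3 containers.
An optimal packing achieves that bound: [21,7] [18,7,5] [16,6,3] → 3 containers.
Excess: 4 − 3 = 1.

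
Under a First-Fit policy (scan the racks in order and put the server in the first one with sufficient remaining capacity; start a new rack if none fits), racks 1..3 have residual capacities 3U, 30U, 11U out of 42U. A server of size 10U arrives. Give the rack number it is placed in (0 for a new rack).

Racks with room: rack 2 (30U), rack 3 (11U).
The first with room is rack 2.

2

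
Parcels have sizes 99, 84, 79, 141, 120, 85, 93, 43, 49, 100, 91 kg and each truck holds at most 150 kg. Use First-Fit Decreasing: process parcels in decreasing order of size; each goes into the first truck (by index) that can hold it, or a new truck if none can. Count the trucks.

Sorted descending: 141, 120, 100, 99, 93, 91, 85, 84, 79, 49, 43.
Put 141 kg in truck 1; 9 kg remain.
Put 120 kg in truck 2; 30 kg remain.
Put 100 kg in truck 3; 50 kg remain.
Put 99 kg in truck 4; 51 kg remain.
Put 93 kg in truck 5; 57 kg remain.
Put 91 kg in truck 6; 59 kg remain.
Put 85 kg in truck 7; 65 kg remain.
Put 84 kg in truck 8; 66 kg remain.
Put 79 kg in truck 9; 71 kg remain.
Put 49 kg in truck 3; 1 kg remain.
Put 43 kg in truck 4; 8 kg remain.

9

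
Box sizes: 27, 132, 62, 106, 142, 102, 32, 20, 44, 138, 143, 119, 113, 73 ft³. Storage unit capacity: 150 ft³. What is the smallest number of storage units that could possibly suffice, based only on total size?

9

Total size = 27 + 132 + 62 + 106 + 142 + 102 + 32 + 20 + 44 + 138 + 143 + 119 + 113 + 73 = 1253 ft³.
⌈1253 / 150⌉ = 9.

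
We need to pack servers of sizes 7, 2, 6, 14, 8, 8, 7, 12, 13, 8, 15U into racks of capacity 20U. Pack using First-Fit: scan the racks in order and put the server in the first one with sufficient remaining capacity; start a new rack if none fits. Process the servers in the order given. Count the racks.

7

rack 1: place 7U, 13U left
rack 1: place 2U, 11U left
rack 1: place 6U, 5U left
rack 2: place 14U, 6U left
rack 3: place 8U, 12U left
rack 3: place 8U, 4U left
rack 4: place 7U, 13U left
rack 4: place 12U, 1U left
rack 5: place 13U, 7U left
rack 6: place 8U, 12U left
rack 7: place 15U, 5U left
Final racks: [7,2,6] [14] [8,8] [7,12] [13] [8] [15].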